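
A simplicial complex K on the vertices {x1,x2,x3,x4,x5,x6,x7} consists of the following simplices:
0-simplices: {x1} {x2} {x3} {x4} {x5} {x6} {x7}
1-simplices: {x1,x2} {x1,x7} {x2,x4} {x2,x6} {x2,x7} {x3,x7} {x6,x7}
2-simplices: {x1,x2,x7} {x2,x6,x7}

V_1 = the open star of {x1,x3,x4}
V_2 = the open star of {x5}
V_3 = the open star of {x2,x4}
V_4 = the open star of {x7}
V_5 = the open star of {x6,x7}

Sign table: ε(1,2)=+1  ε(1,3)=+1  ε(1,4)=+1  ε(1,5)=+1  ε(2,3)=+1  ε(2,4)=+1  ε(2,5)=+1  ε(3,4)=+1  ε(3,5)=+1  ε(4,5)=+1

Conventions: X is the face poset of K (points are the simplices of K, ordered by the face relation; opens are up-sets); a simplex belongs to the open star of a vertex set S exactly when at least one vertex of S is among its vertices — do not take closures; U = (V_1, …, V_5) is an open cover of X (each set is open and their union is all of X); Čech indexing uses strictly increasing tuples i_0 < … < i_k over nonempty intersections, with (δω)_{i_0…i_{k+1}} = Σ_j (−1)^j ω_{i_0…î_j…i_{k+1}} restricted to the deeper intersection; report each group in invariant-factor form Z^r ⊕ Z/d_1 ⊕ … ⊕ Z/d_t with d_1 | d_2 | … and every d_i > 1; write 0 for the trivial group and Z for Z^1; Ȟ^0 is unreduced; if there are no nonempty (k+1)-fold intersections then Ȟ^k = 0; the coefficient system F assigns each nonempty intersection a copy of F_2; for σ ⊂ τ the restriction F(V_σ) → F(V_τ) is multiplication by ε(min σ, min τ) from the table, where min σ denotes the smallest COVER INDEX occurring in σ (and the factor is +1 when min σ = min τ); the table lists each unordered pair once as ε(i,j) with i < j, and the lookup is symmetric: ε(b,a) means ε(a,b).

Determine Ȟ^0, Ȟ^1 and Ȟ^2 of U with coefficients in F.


Ȟ^0 = Z/2 ⊕ Z/2,  Ȟ^1 = 0,  Ȟ^2 = 0

nerve of the cover:
  V1={{x1},{x3},{x4},{x1,x2},{x1,x7},{x2,x4},{x3,x7},{x1,x2,x7}} V2={{x5}} V3={{x2},{x4},{x1,x2},{x2,x4},{x2,x6},{x2,x7},{x1,x2,x7},{x2,x6,x7}} V4={{x7},{x1,x7},{x2,x7},{x3,x7},{x6,x7},{x1,x2,x7},{x2,x6,x7}} V5={{x6},{x7},{x1,x7},{x2,x6},{x2,x7},{x3,x7},{x6,x7},{x1,x2,x7},{x2,x6,x7}}
  V13={{x4},{x1,x2},{x2,x4},{x1,x2,x7}} V14={{x1,x7},{x3,x7},{x1,x2,x7}} V15={{x1,x7},{x3,x7},{x1,x2,x7}} V34={{x2,x7},{x1,x2,x7},{x2,x6,x7}} V35={{x2,x6},{x2,x7},{x1,x2,x7},{x2,x6,x7}} V45={{x7},{x1,x7},{x2,x7},{x3,x7},{x6,x7},{x1,x2,x7},{x2,x6,x7}}
  V134={{x1,x2,x7}} V135={{x1,x2,x7}} V145={{x1,x7},{x3,x7},{x1,x2,x7}} V345={{x2,x7},{x1,x2,x7},{x2,x6,x7}}
  V1345={{x1,x2,x7}}
C dims 5,6,4,1; δ0: rk_F2 3; δ1: rk_F2 3; δ2: rk_F2 1
Ȟ^0 = (5 − 3) − 0 = 2, so Ȟ^0 ≅ Z/2 ⊕ Z/2
Ȟ^1 = (6 − 3) − 3 = 0, so Ȟ^1 ≅ 0
Ȟ^2 = (4 − 1) − 3 = 0, so Ȟ^2 ≅ 0


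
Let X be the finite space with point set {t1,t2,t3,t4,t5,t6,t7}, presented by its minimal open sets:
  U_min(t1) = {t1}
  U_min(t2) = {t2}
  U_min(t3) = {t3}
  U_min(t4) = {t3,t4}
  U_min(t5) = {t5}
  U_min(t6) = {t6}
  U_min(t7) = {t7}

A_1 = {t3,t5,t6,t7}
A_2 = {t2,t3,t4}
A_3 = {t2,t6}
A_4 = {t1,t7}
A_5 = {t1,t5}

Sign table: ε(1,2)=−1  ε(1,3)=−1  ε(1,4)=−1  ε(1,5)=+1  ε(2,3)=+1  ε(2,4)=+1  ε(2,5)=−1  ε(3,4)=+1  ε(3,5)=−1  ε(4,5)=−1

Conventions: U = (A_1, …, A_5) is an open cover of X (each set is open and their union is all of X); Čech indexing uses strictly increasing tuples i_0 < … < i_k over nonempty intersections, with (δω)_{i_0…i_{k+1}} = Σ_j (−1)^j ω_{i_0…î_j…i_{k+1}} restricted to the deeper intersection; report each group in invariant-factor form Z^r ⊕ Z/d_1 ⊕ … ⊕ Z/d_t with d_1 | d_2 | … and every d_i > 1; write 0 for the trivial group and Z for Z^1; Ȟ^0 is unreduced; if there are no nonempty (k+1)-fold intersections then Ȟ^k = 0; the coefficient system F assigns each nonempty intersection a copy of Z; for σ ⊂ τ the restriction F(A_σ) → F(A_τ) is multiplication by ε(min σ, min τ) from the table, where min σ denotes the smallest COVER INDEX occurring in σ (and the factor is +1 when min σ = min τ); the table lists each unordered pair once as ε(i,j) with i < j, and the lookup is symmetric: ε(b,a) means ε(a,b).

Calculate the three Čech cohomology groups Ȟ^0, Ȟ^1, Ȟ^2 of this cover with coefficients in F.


intersection data:
  A12={t3} A13={t6} A14={t7} A15={t5} A23={t2} A45={t1}
C dims 5,6; δ0: rk 4, SNF 1^4
Ȟ^0 = (5 − 4) − 0 = 1, so Ȟ^0 ≅ Z
Ȟ^1 = (6 − 0) − 4 = 2, so Ȟ^1 ≅ Z^2
Ȟ^2 = (0 − 0) − 0 = 0, so Ȟ^2 ≅ 0

Ȟ^0 = Z,  Ȟ^1 = Z^2,  Ȟ^2 = 0


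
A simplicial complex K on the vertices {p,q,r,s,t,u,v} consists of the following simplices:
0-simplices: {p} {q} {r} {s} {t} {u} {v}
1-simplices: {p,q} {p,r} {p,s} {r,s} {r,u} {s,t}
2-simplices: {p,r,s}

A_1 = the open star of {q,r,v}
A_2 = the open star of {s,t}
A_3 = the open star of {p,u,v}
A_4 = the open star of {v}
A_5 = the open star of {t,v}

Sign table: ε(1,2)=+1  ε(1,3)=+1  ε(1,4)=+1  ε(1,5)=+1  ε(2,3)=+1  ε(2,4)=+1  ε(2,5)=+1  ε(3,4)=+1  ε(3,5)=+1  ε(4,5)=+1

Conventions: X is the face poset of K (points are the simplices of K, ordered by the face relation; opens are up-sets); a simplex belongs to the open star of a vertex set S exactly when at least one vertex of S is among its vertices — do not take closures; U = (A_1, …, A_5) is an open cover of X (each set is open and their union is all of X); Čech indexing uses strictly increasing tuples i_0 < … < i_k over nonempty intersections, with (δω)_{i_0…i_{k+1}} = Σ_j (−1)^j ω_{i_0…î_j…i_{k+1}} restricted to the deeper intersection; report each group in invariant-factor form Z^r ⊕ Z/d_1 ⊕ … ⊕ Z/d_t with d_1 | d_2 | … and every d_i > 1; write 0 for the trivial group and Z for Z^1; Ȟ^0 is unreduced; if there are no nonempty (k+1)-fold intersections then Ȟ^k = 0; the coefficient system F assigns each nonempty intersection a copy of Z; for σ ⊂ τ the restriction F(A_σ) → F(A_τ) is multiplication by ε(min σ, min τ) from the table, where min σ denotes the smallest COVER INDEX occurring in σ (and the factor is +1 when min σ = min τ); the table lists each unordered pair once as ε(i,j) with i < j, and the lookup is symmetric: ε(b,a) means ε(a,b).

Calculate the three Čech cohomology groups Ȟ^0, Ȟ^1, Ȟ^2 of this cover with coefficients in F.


nerve simplices:
  A1={{q},{r},{v},{p,q},{p,r},{r,s},{r,u},{p,r,s}} A2={{s},{t},{p,s},{r,s},{s,t},{p,r,s}} A3={{p},{u},{v},{p,q},{p,r},{p,s},{r,u},{p,r,s}} A4={{v}} A5={{t},{v},{s,t}}
  A12={{r,s},{p,r,s}} A13={{v},{p,q},{p,r},{r,u},{p,r,s}} A14={{v}} A15={{v}} A23={{p,s},{p,r,s}} A25={{t},{s,t}} A34={{v}} A35={{v}} A45={{v}}
  A123={{p,r,s}} A134={{v}} A135={{v}} A145={{v}} A345={{v}}
  A1345={{v}}
C dims 5,9,5,1; δ0: rk 4, SNF 1^4; δ1: rk 4, SNF 1^4; δ2: rk 1, SNF 1^1
degree 0: 5−4−0 = 1 → Ȟ^0 ≅ Z
degree 1: 9−4−4 = 1 → Ȟ^1 ≅ Z
degree 2: 5−1−4 = 0 → Ȟ^2 ≅ 0

Ȟ^0 ≅ Z,  Ȟ^1 ≅ Z,  Ȟ^2 ≅ 0


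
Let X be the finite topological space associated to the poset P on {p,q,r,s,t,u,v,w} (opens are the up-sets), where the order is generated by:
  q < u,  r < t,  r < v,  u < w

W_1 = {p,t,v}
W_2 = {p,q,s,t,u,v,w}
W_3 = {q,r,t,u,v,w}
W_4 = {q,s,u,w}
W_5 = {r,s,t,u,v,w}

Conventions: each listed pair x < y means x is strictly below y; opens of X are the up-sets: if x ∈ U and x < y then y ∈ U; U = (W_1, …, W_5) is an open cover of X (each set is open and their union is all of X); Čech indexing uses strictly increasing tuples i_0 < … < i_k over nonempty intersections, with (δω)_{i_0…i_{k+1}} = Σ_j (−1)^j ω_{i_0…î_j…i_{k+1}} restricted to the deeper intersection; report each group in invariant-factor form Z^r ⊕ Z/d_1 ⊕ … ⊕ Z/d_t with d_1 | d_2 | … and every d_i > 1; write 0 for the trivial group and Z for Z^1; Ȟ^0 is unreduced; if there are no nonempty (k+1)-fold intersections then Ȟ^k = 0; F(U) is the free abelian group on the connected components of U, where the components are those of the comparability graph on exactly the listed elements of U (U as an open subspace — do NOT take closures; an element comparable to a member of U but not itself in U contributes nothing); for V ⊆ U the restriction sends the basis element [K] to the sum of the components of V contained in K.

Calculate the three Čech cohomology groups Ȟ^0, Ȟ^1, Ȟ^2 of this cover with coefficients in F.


nonempty overlaps:
  W12={p,t,v} W13={t,v} W15={t,v} W23={q,t,u,v,w} W24={q,s,u,w} W25={s,t,u,v,w} W34={q,u,w} W35={r,t,u,v,w} W45={s,u,w}
  W123={t,v} W125={t,v} W135={t,v} W234={q,u,w} W235={t,u,v,w} W245={s,u,w} W345={u,w}
  W1235={t,v} W2345={u,w}
components per intersection:
  W1: {p} {t} {v}
  W2: {p} {q,u,w} {s} {t} {v}
  W3: {q,u,w} {r,t,v}
  W4: {q,u,w} {s}
  W5: {r,t,v} {s} {u,w}
  W12: {p} {t} {v}
  W13: {t} {v}
  W15: {t} {v}
  W23: {q,u,w} {t} {v}
  W24: {q,u,w} {s}
  W25: {s} {t} {u,w} {v}
  W34: {q,u,w}
  W35: {r,t,v} {u,w}
  W45: {s} {u,w}
  W123: {t} {v}
  W125: {t} {v}
  W135: {t} {v}
  W234: {q,u,w}
  W235: {t} {u,w} {v}
  W245: {s} {u,w}
  W345: {u,w}
  W1235: {t} {v}
  W2345: {u,w}
C dims 15,21,13,3; δ0: rk 11, SNF 1^11; δ1: rk 10, SNF 1^10; δ2: rk 3, SNF 1^3
degree 0: 15−11−0 = 4 → Ȟ^0 ≅ Z^4
degree 1: 21−10−11 = 0 → Ȟ^1 ≅ 0
degree 2: 13−3−10 = 0 → Ȟ^2 ≅ 0

Ȟ^0 = Z^4,  Ȟ^1 = 0,  Ȟ^2 = 0


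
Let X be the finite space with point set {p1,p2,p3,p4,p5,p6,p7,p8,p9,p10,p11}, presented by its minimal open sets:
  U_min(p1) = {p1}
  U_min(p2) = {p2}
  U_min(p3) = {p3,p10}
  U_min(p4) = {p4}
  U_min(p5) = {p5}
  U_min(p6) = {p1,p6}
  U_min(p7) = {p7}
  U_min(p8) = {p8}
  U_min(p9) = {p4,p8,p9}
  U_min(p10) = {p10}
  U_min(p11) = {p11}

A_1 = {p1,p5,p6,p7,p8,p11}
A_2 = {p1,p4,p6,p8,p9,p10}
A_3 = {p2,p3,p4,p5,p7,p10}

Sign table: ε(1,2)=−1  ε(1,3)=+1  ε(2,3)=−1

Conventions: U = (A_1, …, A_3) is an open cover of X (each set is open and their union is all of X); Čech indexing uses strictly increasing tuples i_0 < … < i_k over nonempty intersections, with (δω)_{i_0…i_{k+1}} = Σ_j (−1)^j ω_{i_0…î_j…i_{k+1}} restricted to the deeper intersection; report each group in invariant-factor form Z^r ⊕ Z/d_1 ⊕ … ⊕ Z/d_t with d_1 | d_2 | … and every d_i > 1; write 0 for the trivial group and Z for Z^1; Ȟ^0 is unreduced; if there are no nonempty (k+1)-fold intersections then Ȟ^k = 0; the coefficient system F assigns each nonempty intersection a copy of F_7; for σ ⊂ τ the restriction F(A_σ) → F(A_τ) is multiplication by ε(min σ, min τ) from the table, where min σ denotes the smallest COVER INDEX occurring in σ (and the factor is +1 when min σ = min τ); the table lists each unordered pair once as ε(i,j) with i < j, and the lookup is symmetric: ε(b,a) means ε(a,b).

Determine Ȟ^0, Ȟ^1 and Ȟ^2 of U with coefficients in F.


nerve of the cover:
  A12={p1,p6,p8} A13={p5,p7} A23={p4,p10}
C dims 3,3; δ0: rk_F7 2
Ȟ^0 = (3 − 2) − 0 = 1, so Ȟ^0 ≅ Z/7
Ȟ^1 = (3 − 0) − 2 = 1, so Ȟ^1 ≅ Z/7
Ȟ^2 = (0 − 0) − 0 = 0, so Ȟ^2 ≅ 0

Ȟ^0 ≅ Z/7, Ȟ^1 ≅ Z/7, Ȟ^2 ≅ 0


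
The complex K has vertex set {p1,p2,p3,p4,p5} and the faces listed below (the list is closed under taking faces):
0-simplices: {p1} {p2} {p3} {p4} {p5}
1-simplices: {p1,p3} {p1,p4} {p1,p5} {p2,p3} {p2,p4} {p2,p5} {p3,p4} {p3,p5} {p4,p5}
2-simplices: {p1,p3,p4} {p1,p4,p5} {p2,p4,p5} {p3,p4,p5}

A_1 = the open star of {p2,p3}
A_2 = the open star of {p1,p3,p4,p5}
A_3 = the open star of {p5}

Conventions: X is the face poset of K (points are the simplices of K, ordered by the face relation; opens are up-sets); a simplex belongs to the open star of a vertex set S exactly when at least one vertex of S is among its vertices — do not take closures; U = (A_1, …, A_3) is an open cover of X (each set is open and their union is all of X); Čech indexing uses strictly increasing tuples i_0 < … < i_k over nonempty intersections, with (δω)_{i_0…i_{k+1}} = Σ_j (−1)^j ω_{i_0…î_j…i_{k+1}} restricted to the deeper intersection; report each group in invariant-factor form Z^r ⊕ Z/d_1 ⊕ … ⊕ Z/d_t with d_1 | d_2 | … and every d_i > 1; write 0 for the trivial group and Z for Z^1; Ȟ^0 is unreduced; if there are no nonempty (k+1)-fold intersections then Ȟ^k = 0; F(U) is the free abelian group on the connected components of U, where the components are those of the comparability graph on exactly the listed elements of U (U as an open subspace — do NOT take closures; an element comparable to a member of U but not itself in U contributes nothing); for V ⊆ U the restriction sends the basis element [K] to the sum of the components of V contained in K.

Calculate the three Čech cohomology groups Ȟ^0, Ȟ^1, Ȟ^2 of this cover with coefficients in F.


Ȟ^0 ≅ Z,  Ȟ^1 ≅ Z,  Ȟ^2 ≅ 0

cover nerve:
  A1={{p2},{p3},{p1,p3},{p2,p3},{p2,p4},{p2,p5},{p3,p4},{p3,p5},{p1,p3,p4},{p2,p4,p5},{p3,p4,p5}} A2={{p1},{p3},{p4},{p5},{p1,p3},{p1,p4},{p1,p5},{p2,p3},{p2,p4},{p2,p5},{p3,p4},{p3,p5},{p4,p5},{p1,p3,p4},{p1,p4,p5},{p2,p4,p5},{p3,p4,p5}} A3={{p5},{p1,p5},{p2,p5},{p3,p5},{p4,p5},{p1,p4,p5},{p2,p4,p5},{p3,p4,p5}}
  A12={{p3},{p1,p3},{p2,p3},{p2,p4},{p2,p5},{p3,p4},{p3,p5},{p1,p3,p4},{p2,p4,p5},{p3,p4,p5}} A13={{p2,p5},{p3,p5},{p2,p4,p5},{p3,p4,p5}} A23={{p5},{p1,p5},{p2,p5},{p3,p5},{p4,p5},{p1,p4,p5},{p2,p4,p5},{p3,p4,p5}}
  A123={{p2,p5},{p3,p5},{p2,p4,p5},{p3,p4,p5}}
components per intersection:
  A1: {{p2},{p3},{p1,p3},{p2,p3},{p2,p4},{p2,p5},{p3,p4},{p3,p5},{p1,p3,p4},{p2,p4,p5},{p3,p4,p5}}
  A2: {{p1},{p3},{p4},{p5},{p1,p3},{p1,p4},{p1,p5},{p2,p3},{p2,p4},{p2,p5},{p3,p4},{p3,p5},{p4,p5},{p1,p3,p4},{p1,p4,p5},{p2,p4,p5},{p3,p4,p5}}
  A3: {{p5},{p1,p5},{p2,p5},{p3,p5},{p4,p5},{p1,p4,p5},{p2,p4,p5},{p3,p4,p5}}
  A12: {{p3},{p1,p3},{p2,p3},{p3,p4},{p3,p5},{p1,p3,p4},{p3,p4,p5}} {{p2,p4},{p2,p5},{p2,p4,p5}}
  A13: {{p2,p5},{p2,p4,p5}} {{p3,p5},{p3,p4,p5}}
  A23: {{p5},{p1,p5},{p2,p5},{p3,p5},{p4,p5},{p1,p4,p5},{p2,p4,p5},{p3,p4,p5}}
  A123: {{p2,p5},{p2,p4,p5}} {{p3,p5},{p3,p4,p5}}
C dims 3,5,2; δ0: rk 2, SNF 1^2; δ1: rk 2, SNF 1^2
Ȟ^0: (3−2)−0=1 ⇒ Z
Ȟ^1: (5−2)−2=1 ⇒ Z
Ȟ^2: (2−0)−2=0 ⇒ 0


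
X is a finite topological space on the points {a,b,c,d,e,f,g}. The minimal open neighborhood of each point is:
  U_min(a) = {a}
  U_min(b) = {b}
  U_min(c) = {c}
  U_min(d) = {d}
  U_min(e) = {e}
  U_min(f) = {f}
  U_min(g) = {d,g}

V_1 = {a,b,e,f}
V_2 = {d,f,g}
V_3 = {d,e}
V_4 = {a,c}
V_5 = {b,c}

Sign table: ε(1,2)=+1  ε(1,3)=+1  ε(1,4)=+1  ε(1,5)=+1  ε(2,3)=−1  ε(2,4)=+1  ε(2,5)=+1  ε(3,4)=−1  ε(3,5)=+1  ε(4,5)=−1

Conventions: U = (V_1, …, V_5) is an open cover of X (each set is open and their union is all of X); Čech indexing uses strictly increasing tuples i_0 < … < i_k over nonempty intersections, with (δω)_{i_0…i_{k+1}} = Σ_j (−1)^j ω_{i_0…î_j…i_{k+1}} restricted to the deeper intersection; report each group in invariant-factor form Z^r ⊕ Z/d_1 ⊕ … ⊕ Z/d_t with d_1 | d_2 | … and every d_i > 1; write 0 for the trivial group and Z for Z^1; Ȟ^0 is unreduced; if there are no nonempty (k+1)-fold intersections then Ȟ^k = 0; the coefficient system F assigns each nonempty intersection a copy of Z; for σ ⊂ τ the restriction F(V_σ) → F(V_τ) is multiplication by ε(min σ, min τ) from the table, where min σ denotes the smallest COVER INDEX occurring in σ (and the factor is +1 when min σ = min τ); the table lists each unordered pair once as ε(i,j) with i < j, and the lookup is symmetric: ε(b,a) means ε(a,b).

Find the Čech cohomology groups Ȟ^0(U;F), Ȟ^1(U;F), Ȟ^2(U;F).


nonempty intersections:
  V12={f} V13={e} V14={a} V15={b} V23={d} V45={c}
C dims 5,6; δ0: rk 5, SNF 1^4·2
Ȟ^0: (5−5)−0=0 ⇒ 0
Ȟ^1: (6−0)−5=1 plus torsion [2] ⇒ Z ⊕ Z/2
Ȟ^2: (0−0)−0=0 ⇒ 0

Ȟ^0 = 0, Ȟ^1 = Z ⊕ Z/2, Ȟ^2 = 0


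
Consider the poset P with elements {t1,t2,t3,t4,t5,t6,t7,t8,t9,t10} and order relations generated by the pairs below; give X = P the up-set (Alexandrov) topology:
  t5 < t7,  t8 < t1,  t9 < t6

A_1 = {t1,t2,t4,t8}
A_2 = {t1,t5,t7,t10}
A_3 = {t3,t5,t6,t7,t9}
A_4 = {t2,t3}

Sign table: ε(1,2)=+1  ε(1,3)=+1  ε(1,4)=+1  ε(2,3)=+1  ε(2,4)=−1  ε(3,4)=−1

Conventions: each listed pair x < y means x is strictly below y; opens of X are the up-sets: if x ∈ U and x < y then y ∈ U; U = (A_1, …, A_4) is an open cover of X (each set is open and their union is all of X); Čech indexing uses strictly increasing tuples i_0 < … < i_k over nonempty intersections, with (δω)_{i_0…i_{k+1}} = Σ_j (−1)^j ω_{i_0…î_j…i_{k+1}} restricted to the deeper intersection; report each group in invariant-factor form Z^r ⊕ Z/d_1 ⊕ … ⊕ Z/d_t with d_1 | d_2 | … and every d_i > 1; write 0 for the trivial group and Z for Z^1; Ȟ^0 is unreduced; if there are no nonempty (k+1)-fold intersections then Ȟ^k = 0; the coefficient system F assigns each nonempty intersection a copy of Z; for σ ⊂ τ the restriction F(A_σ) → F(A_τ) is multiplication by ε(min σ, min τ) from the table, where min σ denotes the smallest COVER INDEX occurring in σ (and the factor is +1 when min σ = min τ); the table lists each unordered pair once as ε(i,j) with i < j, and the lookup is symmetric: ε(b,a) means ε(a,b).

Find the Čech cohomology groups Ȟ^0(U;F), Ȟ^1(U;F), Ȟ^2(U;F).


Ȟ^0 = 0, Ȟ^1 = Z/2 and Ȟ^2 = 0

nonempty overlaps:
  A12={t1} A14={t2} A23={t5,t7} A34={t3}
C dims 4,4; δ0: rk 4, SNF 1^3·2
degree 0: 4−4−0 = 0 → Ȟ^0 ≅ 0
degree 1: 4−0−4 = 0 plus torsion [2] → Ȟ^1 ≅ Z/2
degree 2: 0−0−0 = 0 → Ȟ^2 ≅ 0


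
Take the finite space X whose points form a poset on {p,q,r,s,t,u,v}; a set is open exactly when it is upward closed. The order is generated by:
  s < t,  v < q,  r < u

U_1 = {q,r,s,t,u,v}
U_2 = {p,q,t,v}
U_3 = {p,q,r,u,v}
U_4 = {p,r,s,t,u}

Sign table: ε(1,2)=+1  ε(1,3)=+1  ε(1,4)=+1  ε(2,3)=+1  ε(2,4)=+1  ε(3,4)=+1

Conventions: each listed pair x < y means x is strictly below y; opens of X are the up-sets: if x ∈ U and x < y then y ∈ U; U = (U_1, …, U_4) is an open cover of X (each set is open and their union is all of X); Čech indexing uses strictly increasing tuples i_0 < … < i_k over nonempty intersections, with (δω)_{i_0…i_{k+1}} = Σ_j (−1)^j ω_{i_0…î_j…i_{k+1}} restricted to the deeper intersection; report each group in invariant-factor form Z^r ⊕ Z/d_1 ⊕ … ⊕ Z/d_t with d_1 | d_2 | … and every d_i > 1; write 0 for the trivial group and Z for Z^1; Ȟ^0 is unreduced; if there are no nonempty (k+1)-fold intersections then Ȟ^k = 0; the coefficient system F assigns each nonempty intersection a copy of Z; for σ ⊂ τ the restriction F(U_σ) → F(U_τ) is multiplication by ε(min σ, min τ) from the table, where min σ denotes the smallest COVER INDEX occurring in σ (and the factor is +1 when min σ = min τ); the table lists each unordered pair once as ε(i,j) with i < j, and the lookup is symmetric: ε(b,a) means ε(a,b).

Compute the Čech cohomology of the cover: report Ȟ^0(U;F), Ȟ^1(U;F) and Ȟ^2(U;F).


nonempty overlaps:
  U12={q,t,v} U13={q,r,u,v} U14={r,s,t,u} U23={p,q,v} U24={p,t} U34={p,r,u}
  U123={q,v} U124={t} U134={r,u} U234={p}
C dims 4,6,4; δ0: rk 3, SNF 1^3; δ1: rk 3, SNF 1^3
degree 0: 4−3−0 = 1 → Ȟ^0 ≅ Z
degree 1: 6−3−3 = 0 → Ȟ^1 ≅ 0
degree 2: 4−0−3 = 1 → Ȟ^2 ≅ Z

Ȟ^0(U;F) ≅ Z, Ȟ^1(U;F) ≅ 0 and Ȟ^2(U;F) ≅ Z


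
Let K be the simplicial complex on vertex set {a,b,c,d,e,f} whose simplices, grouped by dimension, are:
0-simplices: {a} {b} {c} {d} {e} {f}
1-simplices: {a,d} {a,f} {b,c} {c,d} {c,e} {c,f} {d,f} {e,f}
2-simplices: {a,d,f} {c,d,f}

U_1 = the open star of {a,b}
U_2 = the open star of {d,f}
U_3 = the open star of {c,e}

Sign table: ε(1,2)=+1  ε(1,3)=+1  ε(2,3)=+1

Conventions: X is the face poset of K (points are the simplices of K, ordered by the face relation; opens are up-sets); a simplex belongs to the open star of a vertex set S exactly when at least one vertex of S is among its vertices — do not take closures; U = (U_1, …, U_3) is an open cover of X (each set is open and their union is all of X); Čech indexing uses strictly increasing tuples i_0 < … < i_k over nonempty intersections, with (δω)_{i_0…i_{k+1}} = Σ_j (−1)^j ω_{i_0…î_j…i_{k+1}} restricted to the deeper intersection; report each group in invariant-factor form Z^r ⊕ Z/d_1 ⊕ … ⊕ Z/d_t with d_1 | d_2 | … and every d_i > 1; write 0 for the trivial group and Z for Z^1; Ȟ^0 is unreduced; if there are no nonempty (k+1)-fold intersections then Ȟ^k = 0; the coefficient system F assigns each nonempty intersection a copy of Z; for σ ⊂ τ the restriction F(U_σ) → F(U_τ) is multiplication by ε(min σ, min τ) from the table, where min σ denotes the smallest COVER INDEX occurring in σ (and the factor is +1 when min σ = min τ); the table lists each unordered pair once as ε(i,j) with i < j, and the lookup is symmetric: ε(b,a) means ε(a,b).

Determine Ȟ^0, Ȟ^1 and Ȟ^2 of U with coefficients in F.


nonempty intersections:
  U1={{a},{b},{a,d},{a,f},{b,c},{a,d,f}} U2={{d},{f},{a,d},{a,f},{c,d},{c,f},{d,f},{e,f},{a,d,f},{c,d,f}} U3={{c},{e},{b,c},{c,d},{c,e},{c,f},{e,f},{c,d,f}}
  U12={{a,d},{a,f},{a,d,f}} U13={{b,c}} U23={{c,d},{c,f},{e,f},{c,d,f}}
C dims 3,3; δ0: rk 2, SNF 1^2
Ȟ^0: (3−2)−0=1 ⇒ Z
Ȟ^1: (3−0)−2=1 ⇒ Z
Ȟ^2: (0−0)−0=0 ⇒ 0

Ȟ^0 ≅ Z,  Ȟ^1 ≅ Z,  Ȟ^2 ≅ 0


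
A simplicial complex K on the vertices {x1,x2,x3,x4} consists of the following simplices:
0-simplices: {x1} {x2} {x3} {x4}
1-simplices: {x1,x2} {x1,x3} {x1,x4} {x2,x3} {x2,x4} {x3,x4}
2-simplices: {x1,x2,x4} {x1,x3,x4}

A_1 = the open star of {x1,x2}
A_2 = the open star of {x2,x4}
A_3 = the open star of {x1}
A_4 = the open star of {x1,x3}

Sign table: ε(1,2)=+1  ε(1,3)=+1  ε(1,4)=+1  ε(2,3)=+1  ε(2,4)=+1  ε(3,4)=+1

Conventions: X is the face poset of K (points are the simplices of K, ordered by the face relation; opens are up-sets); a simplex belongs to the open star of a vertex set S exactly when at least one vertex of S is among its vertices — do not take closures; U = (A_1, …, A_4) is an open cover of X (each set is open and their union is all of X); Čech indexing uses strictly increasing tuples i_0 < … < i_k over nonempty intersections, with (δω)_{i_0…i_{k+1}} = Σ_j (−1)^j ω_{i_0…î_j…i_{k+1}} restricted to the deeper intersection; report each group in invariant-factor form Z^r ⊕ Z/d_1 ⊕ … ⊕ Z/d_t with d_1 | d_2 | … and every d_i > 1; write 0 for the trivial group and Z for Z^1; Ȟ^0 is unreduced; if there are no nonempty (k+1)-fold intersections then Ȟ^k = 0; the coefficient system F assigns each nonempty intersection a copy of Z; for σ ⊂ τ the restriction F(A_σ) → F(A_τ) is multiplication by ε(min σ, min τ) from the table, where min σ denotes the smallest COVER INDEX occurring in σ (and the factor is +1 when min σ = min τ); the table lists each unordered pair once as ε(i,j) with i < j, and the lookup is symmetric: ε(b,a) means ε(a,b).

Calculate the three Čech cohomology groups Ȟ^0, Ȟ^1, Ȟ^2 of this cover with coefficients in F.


Ȟ^0 ≅ Z,  Ȟ^1 ≅ 0,  Ȟ^2 ≅ 0

intersection data:
  A1={{x1},{x2},{x1,x2},{x1,x3},{x1,x4},{x2,x3},{x2,x4},{x1,x2,x4},{x1,x3,x4}} A2={{x2},{x4},{x1,x2},{x1,x4},{x2,x3},{x2,x4},{x3,x4},{x1,x2,x4},{x1,x3,x4}} A3={{x1},{x1,x2},{x1,x3},{x1,x4},{x1,x2,x4},{x1,x3,x4}} A4={{x1},{x3},{x1,x2},{x1,x3},{x1,x4},{x2,x3},{x3,x4},{x1,x2,x4},{x1,x3,x4}}
  A12={{x2},{x1,x2},{x1,x4},{x2,x3},{x2,x4},{x1,x2,x4},{x1,x3,x4}} A13={{x1},{x1,x2},{x1,x3},{x1,x4},{x1,x2,x4},{x1,x3,x4}} A14={{x1},{x1,x2},{x1,x3},{x1,x4},{x2,x3},{x1,x2,x4},{x1,x3,x4}} A23={{x1,x2},{x1,x4},{x1,x2,x4},{x1,x3,x4}} A24={{x1,x2},{x1,x4},{x2,x3},{x3,x4},{x1,x2,x4},{x1,x3,x4}} A34={{x1},{x1,x2},{x1,x3},{x1,x4},{x1,x2,x4},{x1,x3,x4}}
  A123={{x1,x2},{x1,x4},{x1,x2,x4},{x1,x3,x4}} A124={{x1,x2},{x1,x4},{x2,x3},{x1,x2,x4},{x1,x3,x4}} A134={{x1},{x1,x2},{x1,x3},{x1,x4},{x1,x2,x4},{x1,x3,x4}} A234={{x1,x2},{x1,x4},{x1,x2,x4},{x1,x3,x4}}
  A1234={{x1,x2},{x1,x4},{x1,x2,x4},{x1,x3,x4}}
C dims 4,6,4,1; δ0: rk 3, SNF 1^3; δ1: rk 3, SNF 1^3; δ2: rk 1, SNF 1^1
Ȟ^0 = (4 − 3) − 0 = 1, so Ȟ^0 ≅ Z
Ȟ^1 = (6 − 3) − 3 = 0, so Ȟ^1 ≅ 0
Ȟ^2 = (4 − 1) − 3 = 0, so Ȟ^2 ≅ 0


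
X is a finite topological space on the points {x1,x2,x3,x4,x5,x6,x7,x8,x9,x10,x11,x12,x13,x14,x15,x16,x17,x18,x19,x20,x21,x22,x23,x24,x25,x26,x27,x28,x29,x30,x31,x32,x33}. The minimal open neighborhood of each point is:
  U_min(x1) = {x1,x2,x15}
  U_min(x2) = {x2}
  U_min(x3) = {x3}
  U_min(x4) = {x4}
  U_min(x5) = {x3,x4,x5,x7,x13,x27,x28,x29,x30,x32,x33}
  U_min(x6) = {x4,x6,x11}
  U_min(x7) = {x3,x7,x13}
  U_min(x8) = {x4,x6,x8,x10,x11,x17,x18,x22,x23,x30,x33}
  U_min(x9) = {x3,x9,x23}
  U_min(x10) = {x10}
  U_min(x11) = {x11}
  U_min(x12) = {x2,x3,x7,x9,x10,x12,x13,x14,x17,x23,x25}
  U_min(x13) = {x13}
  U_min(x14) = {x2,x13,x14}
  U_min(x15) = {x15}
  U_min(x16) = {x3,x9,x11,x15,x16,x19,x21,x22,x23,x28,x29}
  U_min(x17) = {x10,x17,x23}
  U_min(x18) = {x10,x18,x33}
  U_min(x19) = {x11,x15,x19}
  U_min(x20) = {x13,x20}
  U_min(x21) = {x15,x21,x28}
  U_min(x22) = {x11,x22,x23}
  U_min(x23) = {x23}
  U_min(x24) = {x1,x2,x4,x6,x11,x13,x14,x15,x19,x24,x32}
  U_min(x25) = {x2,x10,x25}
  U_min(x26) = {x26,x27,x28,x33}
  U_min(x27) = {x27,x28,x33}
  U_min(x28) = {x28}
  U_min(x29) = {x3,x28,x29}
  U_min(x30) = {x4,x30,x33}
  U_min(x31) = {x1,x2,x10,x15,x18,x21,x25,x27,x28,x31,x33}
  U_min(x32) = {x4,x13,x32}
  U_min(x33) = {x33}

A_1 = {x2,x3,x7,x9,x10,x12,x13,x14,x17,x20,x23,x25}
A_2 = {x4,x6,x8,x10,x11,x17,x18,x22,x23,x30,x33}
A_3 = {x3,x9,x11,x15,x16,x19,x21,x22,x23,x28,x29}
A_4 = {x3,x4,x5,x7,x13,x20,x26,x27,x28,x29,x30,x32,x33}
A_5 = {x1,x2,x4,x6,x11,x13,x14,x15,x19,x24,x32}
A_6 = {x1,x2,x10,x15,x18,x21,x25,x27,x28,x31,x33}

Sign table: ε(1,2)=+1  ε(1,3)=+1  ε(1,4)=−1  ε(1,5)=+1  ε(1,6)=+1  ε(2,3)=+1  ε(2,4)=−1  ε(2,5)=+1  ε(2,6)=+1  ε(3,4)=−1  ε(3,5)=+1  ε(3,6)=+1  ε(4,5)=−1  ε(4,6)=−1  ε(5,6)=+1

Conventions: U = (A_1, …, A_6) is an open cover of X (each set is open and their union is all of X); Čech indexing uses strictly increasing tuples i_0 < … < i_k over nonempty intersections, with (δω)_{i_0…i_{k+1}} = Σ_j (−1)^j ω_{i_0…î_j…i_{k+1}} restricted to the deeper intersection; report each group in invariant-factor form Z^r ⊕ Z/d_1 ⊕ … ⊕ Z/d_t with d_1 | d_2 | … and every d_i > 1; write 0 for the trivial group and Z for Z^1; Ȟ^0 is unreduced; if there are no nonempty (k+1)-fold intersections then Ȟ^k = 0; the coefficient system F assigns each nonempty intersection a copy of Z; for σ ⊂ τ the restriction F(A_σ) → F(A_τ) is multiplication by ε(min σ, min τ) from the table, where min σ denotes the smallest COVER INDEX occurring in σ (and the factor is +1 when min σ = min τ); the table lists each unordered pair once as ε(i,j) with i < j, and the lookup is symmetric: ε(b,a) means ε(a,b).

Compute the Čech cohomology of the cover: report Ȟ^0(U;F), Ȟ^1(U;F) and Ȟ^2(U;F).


Ȟ^0 ≅ Z, Ȟ^1 ≅ 0, Ȟ^2 ≅ Z/2

intersection data:
  A12={x10,x17,x23} A13={x3,x9,x23} A14={x3,x7,x13,x20} A15={x2,x13,x14} A16={x2,x10,x25} A23={x11,x22,x23} A24={x4,x30,x33} A25={x4,x6,x11} A26={x10,x18,x33} A34={x3,x28,x29} A35={x11,x15,x19} A36={x15,x21,x28} A45={x4,x13,x32} A46={x27,x28,x33} A56={x1,x2,x15}
  A123={x23} A126={x10} A134={x3} A145={x13} A156={x2} A235={x11} A245={x4} A246={x33} A346={x28} A356={x15}
C dims 6,15,10; δ0: rk 5, SNF 1^5; δ1: rk 10, SNF 1^9·2
Ȟ^0 = (6 − 5) − 0 = 1, so Ȟ^0 ≅ Z
Ȟ^1 = (15 − 10) − 5 = 0, so Ȟ^1 ≅ 0
Ȟ^2 = (10 − 0) − 10 = 0 plus torsion [2], so Ȟ^2 ≅ Z/2


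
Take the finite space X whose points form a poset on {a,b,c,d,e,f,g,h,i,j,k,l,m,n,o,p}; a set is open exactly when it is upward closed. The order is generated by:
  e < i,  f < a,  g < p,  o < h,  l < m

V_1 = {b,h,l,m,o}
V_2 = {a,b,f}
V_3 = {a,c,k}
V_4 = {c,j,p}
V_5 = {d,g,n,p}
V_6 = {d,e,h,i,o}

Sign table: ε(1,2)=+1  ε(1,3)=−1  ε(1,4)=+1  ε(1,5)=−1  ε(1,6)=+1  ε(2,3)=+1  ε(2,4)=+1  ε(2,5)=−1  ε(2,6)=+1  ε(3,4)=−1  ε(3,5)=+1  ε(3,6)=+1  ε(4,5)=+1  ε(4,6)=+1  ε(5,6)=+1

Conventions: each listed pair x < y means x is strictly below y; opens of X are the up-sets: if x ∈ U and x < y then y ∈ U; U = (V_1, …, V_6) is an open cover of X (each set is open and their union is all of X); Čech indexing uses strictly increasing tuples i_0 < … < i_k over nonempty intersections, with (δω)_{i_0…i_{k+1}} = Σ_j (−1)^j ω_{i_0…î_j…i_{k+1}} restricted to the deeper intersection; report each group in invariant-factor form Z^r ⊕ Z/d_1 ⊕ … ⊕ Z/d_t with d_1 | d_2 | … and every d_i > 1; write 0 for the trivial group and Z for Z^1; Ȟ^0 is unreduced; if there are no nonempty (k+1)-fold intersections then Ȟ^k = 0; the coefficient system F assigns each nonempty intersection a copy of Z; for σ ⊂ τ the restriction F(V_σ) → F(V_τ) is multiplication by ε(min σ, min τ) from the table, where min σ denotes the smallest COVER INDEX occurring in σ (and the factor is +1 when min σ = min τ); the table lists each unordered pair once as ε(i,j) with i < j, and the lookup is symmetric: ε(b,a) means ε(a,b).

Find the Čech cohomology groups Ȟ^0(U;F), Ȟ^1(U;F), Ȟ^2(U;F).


Ȟ^0(U;F) ≅ 0, Ȟ^1(U;F) ≅ Z/2 and Ȟ^2(U;F) ≅ 0

nonempty overlaps:
  V12={b} V16={h,o} V23={a} V34={c} V45={p} V56={d}
C dims 6,6; δ0: rk 6, SNF 1^5·2
degree 0: 6−6−0 = 0 → Ȟ^0 ≅ 0
degree 1: 6−0−6 = 0 plus torsion [2] → Ȟ^1 ≅ Z/2
degree 2: 0−0−0 = 0 → Ȟ^2 ≅ 0


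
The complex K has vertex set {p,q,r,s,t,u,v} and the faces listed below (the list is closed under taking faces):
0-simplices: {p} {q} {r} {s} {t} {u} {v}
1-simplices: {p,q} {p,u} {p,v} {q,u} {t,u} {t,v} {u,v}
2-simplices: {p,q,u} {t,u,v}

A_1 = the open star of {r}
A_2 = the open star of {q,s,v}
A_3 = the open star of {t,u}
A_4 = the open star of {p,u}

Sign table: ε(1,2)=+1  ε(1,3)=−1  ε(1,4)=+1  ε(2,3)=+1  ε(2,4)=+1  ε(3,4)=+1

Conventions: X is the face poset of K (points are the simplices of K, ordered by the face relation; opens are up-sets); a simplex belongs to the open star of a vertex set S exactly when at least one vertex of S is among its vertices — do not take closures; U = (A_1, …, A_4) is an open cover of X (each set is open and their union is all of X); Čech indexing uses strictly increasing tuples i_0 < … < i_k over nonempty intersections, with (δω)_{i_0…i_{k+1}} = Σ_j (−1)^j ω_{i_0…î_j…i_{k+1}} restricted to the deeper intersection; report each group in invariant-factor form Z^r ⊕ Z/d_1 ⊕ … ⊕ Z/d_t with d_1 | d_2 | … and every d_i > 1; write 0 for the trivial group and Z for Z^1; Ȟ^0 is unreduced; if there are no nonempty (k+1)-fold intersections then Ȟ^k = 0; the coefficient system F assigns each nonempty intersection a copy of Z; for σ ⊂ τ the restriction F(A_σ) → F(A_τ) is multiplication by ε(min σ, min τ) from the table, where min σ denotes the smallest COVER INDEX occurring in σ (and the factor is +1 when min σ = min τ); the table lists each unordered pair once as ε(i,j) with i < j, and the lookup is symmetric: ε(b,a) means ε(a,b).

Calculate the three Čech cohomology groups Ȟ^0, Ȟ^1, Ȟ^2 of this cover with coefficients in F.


nerve simplices:
  A1={{r}} A2={{q},{s},{v},{p,q},{p,v},{q,u},{t,v},{u,v},{p,q,u},{t,u,v}} A3={{t},{u},{p,u},{q,u},{t,u},{t,v},{u,v},{p,q,u},{t,u,v}} A4={{p},{u},{p,q},{p,u},{p,v},{q,u},{t,u},{u,v},{p,q,u},{t,u,v}}
  A23={{q,u},{t,v},{u,v},{p,q,u},{t,u,v}} A24={{p,q},{p,v},{q,u},{u,v},{p,q,u},{t,u,v}} A34={{u},{p,u},{q,u},{t,u},{u,v},{p,q,u},{t,u,v}}
  A234={{q,u},{u,v},{p,q,u},{t,u,v}}
C dims 4,3,1; δ0: rk 2, SNF 1^2; δ1: rk 1, SNF 1^1
degree 0: 4−2−0 = 2 → Ȟ^0 ≅ Z^2
degree 1: 3−1−2 = 0 → Ȟ^1 ≅ 0
degree 2: 1−0−1 = 0 → Ȟ^2 ≅ 0

Ȟ^0 = Z^2; Ȟ^1 = 0; Ȟ^2 = 0


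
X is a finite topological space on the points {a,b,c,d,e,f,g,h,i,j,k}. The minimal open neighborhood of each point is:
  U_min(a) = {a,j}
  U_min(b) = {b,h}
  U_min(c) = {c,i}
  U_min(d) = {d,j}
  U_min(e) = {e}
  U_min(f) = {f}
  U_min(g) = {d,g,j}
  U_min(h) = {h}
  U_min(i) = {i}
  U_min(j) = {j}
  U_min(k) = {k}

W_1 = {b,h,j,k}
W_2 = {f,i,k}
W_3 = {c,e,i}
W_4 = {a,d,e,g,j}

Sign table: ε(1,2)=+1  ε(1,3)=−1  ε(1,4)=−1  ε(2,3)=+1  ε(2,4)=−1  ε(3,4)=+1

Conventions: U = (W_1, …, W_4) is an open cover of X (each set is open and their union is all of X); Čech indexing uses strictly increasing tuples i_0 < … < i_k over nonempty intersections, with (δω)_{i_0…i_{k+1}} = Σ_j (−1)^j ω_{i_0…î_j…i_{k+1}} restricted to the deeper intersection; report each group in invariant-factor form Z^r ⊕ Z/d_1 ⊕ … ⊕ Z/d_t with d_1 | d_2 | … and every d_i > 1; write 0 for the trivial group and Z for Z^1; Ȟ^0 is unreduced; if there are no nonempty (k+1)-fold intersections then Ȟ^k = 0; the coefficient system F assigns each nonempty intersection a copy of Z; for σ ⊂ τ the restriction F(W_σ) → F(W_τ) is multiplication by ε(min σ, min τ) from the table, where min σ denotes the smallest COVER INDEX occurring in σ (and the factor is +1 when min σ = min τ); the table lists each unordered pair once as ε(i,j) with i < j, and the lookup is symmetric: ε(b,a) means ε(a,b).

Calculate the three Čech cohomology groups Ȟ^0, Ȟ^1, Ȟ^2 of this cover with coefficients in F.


intersection data:
  W12={k} W14={j} W23={i} W34={e}
C dims 4,4; δ0: rk 4, SNF 1^3·2
Ȟ^0 = (4 − 4) − 0 = 0, so Ȟ^0 ≅ 0
Ȟ^1 = (4 − 0) − 4 = 0 plus torsion [2], so Ȟ^1 ≅ Z/2
Ȟ^2 = (0 − 0) − 0 = 0, so Ȟ^2 ≅ 0

Ȟ^0(U;F) ≅ 0; Ȟ^1(U;F) ≅ Z/2; Ȟ^2(U;F) ≅ 0


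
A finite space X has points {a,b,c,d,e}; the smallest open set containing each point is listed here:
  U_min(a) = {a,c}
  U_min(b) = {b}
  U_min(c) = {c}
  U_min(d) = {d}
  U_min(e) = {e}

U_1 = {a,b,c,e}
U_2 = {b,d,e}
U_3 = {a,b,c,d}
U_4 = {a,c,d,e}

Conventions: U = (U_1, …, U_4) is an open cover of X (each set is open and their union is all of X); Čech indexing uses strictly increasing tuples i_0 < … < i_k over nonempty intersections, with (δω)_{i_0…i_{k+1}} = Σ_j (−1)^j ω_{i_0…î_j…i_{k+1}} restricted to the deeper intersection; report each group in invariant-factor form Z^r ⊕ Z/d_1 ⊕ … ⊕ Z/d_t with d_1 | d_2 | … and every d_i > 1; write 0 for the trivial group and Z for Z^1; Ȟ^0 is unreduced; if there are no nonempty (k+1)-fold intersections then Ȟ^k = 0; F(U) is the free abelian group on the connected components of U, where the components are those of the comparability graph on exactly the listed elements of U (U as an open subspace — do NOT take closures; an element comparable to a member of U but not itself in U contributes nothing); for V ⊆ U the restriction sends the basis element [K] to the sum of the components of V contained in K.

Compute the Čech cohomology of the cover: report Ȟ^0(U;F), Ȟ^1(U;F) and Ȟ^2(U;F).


Ȟ^0 ≅ Z^4, Ȟ^1 ≅ 0 and Ȟ^2 ≅ 0

nonempty overlaps:
  U12={b,e} U13={a,b,c} U14={a,c,e} U23={b,d} U24={d,e} U34={a,c,d}
  U123={b} U124={e} U134={a,c} U234={d}
components per intersection:
  U1: {a,c} {b} {e}
  U2: {b} {d} {e}
  U3: {a,c} {b} {d}
  U4: {a,c} {d} {e}
  U12: {b} {e}
  U13: {a,c} {b}
  U14: {a,c} {e}
  U23: {b} {d}
  U24: {d} {e}
  U34: {a,c} {d}
  U123: {b}
  U124: {e}
  U134: {a,c}
  U234: {d}
C dims 12,12,4; δ0: rk 8, SNF 1^8; δ1: rk 4, SNF 1^4
degree 0: 12−8−0 = 4 → Ȟ^0 ≅ Z^4
degree 1: 12−4−8 = 0 → Ȟ^1 ≅ 0
degree 2: 4−0−4 = 0 → Ȟ^2 ≅ 0


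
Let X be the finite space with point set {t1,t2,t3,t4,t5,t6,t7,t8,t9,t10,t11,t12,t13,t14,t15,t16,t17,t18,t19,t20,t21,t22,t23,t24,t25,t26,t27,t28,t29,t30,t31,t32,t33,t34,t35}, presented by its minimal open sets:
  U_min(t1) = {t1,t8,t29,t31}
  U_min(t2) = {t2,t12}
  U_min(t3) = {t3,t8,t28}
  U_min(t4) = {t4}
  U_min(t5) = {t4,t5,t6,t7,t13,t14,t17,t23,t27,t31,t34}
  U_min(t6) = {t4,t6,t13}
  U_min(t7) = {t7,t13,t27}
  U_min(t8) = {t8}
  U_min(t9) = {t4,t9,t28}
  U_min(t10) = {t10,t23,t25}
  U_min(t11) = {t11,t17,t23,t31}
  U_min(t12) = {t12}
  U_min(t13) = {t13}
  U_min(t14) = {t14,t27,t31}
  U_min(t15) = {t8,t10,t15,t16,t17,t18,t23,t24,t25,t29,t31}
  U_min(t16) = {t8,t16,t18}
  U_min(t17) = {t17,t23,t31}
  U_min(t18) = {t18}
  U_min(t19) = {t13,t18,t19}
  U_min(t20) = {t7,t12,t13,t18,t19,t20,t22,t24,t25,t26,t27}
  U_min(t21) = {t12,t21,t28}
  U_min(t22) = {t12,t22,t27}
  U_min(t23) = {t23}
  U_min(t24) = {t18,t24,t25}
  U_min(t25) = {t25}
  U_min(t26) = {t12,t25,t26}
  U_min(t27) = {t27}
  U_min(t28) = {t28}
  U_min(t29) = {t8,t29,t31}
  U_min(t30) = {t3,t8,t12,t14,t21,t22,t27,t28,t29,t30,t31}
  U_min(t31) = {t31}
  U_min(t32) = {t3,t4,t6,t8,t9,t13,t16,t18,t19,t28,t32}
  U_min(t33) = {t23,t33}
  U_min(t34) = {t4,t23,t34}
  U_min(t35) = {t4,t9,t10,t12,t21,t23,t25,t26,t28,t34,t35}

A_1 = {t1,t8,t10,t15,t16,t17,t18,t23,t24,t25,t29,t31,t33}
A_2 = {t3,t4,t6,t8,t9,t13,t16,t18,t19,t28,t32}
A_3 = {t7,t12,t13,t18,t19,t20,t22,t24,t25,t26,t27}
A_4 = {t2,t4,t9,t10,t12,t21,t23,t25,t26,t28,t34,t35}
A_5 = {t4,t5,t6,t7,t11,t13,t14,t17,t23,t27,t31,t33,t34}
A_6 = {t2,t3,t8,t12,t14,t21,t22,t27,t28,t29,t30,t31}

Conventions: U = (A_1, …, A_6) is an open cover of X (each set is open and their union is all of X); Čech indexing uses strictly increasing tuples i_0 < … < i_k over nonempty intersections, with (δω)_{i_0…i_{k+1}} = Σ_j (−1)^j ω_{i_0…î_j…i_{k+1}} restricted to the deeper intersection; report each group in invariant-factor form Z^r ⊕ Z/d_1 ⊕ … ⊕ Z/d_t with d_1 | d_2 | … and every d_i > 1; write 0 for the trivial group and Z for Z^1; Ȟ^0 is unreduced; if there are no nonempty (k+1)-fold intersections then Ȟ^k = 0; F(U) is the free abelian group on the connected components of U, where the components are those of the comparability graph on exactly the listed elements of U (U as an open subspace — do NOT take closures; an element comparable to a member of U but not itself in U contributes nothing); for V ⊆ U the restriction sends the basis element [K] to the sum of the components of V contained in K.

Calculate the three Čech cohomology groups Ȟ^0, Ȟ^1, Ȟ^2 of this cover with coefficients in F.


Ȟ^0 = Z, Ȟ^1 = 0, Ȟ^2 = Z/2

intersection data:
  A12={t8,t16,t18} A13={t18,t24,t25} A14={t10,t23,t25} A15={t17,t23,t31,t33} A16={t8,t29,t31} A23={t13,t18,t19} A24={t4,t9,t28} A25={t4,t6,t13} A26={t3,t8,t28} A34={t12,t25,t26} A35={t7,t13,t27} A36={t12,t22,t27} A45={t4,t23,t34} A46={t2,t12,t21,t28} A56={t14,t27,t31}
  A123={t18} A126={t8} A134={t25} A145={t23} A156={t31} A235={t13} A245={t4} A246={t28} A346={t12} A356={t27}
components per intersection:
  A1: {t1,t8,t10,t15,t16,t17,t18,t23,t24,t25,t29,t31,t33}
  A2: {t3,t4,t6,t8,t9,t13,t16,t18,t19,t28,t32}
  A3: {t7,t12,t13,t18,t19,t20,t22,t24,t25,t26,t27}
  A4: {t2,t4,t9,t10,t12,t21,t23,t25,t26,t28,t34,t35}
  A5: {t4,t5,t6,t7,t11,t13,t14,t17,t23,t27,t31,t33,t34}
  A6: {t2,t3,t8,t12,t14,t21,t22,t27,t28,t29,t30,t31}
  A12: {t8,t16,t18}
  A13: {t18,t24,t25}
  A14: {t10,t23,t25}
  A15: {t17,t23,t31,t33}
  A16: {t8,t29,t31}
  A23: {t13,t18,t19}
  A24: {t4,t9,t28}
  A25: {t4,t6,t13}
  A26: {t3,t8,t28}
  A34: {t12,t25,t26}
  A35: {t7,t13,t27}
  A36: {t12,t22,t27}
  A45: {t4,t23,t34}
  A46: {t2,t12,t21,t28}
  A56: {t14,t27,t31}
  A123: {t18}
  A126: {t8}
  A134: {t25}
  A145: {t23}
  A156: {t31}
  A235: {t13}
  A245: {t4}
  A246: {t28}
  A346: {t12}
  A356: {t27}
C dims 6,15,10; δ0: rk 5, SNF 1^5; δ1: rk 10, SNF 1^9·2
Ȟ^0 = (6 − 5) − 0 = 1, so Ȟ^0 ≅ Z
Ȟ^1 = (15 − 10) − 5 = 0, so Ȟ^1 ≅ 0
Ȟ^2 = (10 − 0) − 10 = 0 plus torsion [2], so Ȟ^2 ≅ Z/2


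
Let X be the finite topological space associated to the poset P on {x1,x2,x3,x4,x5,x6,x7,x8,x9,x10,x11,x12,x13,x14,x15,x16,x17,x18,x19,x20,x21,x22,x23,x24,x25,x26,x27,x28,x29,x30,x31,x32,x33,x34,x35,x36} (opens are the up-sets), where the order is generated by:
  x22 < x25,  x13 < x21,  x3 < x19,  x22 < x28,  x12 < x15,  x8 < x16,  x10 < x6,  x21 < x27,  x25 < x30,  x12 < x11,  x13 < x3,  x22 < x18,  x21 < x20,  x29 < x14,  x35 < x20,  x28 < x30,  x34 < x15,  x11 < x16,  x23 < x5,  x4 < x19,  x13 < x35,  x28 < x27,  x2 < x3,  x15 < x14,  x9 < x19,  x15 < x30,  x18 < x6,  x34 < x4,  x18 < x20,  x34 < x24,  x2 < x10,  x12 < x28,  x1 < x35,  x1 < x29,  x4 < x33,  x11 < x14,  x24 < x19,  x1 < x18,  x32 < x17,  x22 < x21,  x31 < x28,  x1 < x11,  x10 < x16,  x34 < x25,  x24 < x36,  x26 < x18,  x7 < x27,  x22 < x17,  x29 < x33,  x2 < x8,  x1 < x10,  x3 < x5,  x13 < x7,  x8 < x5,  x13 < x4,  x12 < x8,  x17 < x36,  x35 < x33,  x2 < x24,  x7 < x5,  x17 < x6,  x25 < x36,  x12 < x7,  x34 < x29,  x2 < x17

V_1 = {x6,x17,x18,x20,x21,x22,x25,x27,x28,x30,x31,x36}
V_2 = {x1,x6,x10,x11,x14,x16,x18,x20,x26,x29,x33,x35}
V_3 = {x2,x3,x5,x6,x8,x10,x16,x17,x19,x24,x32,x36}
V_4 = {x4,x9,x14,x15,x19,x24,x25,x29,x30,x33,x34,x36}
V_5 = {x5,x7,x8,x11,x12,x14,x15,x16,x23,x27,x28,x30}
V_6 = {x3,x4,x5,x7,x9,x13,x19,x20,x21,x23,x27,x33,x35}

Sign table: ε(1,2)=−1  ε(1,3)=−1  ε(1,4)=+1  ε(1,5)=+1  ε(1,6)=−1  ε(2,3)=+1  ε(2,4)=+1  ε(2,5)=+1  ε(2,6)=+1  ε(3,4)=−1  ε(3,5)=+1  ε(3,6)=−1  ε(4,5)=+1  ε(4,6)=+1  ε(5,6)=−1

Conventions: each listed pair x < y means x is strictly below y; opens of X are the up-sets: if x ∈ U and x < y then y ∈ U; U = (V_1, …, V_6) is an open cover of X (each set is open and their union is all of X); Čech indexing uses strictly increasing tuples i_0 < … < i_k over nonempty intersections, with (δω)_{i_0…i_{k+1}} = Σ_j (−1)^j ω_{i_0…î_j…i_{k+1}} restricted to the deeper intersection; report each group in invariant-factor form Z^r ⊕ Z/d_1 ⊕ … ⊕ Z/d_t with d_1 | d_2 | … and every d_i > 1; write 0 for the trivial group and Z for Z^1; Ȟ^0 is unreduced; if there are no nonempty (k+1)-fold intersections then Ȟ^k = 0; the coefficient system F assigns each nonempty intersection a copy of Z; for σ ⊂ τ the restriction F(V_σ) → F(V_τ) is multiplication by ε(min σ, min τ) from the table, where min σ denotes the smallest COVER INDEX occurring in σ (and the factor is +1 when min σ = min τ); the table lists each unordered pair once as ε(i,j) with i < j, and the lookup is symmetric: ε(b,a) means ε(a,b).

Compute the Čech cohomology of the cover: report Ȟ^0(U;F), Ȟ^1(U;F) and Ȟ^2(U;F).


Ȟ^0 ≅ 0; Ȟ^1 ≅ Z/2; Ȟ^2 ≅ Z

intersection data:
  V12={x6,x18,x20} V13={x6,x17,x36} V14={x25,x30,x36} V15={x27,x28,x30} V16={x20,x21,x27} V23={x6,x10,x16} V24={x14,x29,x33} V25={x11,x14,x16} V26={x20,x33,x35} V34={x19,x24,x36} V35={x5,x8,x16} V36={x3,x5,x19} V45={x14,x15,x30} V46={x4,x9,x19,x33} V56={x5,x7,x23,x27}
  V123={x6} V126={x20} V134={x36} V145={x30} V156={x27} V235={x16} V245={x14} V246={x33} V346={x19} V356={x5}
C dims 6,15,10; δ0: rk 6, SNF 1^5·2; δ1: rk 9, SNF 1^9
Ȟ^0 = (6 − 6) − 0 = 0, so Ȟ^0 ≅ 0
Ȟ^1 = (15 − 9) − 6 = 0 plus torsion [2], so Ȟ^1 ≅ Z/2
Ȟ^2 = (10 − 0) − 9 = 1, so Ȟ^2 ≅ Z
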